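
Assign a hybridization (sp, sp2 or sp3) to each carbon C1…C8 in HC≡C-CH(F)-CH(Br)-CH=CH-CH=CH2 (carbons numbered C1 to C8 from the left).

C1 sp, C2 sp, C3 sp3, C4 sp3, C5 sp2, C6 sp2, C7 sp2, C8 sp2

C1 is sp: 2 σ bonds, plus two π bonds, 2 electron-density regions.
C2 (2 σ bonds, plus two π bonds) has steric number 2: sp.
C3 is sp3: 4 σ bonds, 4 electron-density regions.
C4 — 4 σ bonds. Steric number 4, so sp3.
C5 has 3 σ bonds, plus one π bond: steric number 3 → sp2.
C6 (3 σ bonds, plus one π bond) has steric number 3: sp2.
C7 — 3 σ bonds, plus one π bond. Steric number 3, so sp2.
C8 — 3 σ bonds, plus one π bond. Steric number 3, so sp2.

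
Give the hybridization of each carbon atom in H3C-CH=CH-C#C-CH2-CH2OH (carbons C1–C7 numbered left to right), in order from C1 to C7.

C1 has 4 σ bonds: steric number 4 → sp3.
C2 — 3 σ bonds, plus one π bond. Steric number 3, so sp2.
C3 has 3 σ bonds, plus one π bond: steric number 3 → sp2.
C4 has 2 σ bonds, plus two π bonds: steric number 2 → sp.
C5: 2 σ bonds, plus two π bonds; 2 regions of electron density → sp.
C6 (4 σ bonds) has steric number 4: sp3.
C7: 4 σ bonds — 4 electron domains, sp3.

C1 sp3, C2 sp2, C3 sp2, C4 sp, C5 sp, C6 sp3, C7 sp3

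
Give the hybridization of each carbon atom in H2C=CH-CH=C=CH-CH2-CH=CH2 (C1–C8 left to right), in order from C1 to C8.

C1 sp2, C2 sp2, C3 sp2, C4 sp, C5 sp2, C6 sp3, C7 sp2, C8 sp2

C1: 3 σ bonds, plus one π bond; 3 regions of electron density → sp2.
C2 has 3 σ bonds, plus one π bond: steric number 3 → sp2.
C3 carries 3 σ bonds, plus one π bond, giving a steric number of 3, so it is sp2.
C4 — 2 σ bonds, plus two π bonds. Steric number 2, so sp.
C5 (3 σ bonds, plus one π bond) has steric number 3: sp2.
C6: 4 σ bonds — 4 electron domains, sp3.
C7 is sp2: 3 σ bonds, plus one π bond, 3 electron-density regions.
C8 carries 3 σ bonds, plus one π bond, giving a steric number of 3, so it is sp2.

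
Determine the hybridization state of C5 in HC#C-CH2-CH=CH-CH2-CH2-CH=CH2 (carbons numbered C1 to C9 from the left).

C5 — 3 σ bonds, plus one π bond. Steric number 3, so sp2.

sp²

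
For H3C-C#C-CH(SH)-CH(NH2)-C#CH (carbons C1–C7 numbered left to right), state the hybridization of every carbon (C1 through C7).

C1 carries 4 σ bonds, giving a steric number of 4, so it is sp3.
C2: 2 σ bonds, plus two π bonds — 2 electron domains, sp.
C3 is sp: 2 σ bonds, plus two π bonds, 2 electron-density regions.
C4 has 4 σ bonds: steric number 4 → sp3.
C5 has 4 σ bonds: steric number 4 → sp3.
C6: 2 σ bonds, plus two π bonds — 2 electron domains, sp.
C7 — 2 σ bonds, plus two π bonds. Steric number 2, so sp.

C1 sp3, C2 sp, C3 sp, C4 sp3, C5 sp3, C6 sp, C7 sp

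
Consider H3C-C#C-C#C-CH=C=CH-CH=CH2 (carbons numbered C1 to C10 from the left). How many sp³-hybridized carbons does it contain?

1

C1: sp3 ✓
C2: sp
C3: sp
C4: sp
C5: sp
C6: sp2
C7: sp
C8: sp2
C9: sp2
C10: sp2
C1 → 1 sp3 carbon.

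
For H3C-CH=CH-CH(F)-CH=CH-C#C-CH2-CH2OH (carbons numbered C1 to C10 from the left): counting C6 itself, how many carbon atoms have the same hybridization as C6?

4

C6 is sp2 (one π bond).
C1: sp3
C2: sp2 ✓
C3: sp2 ✓
C4: sp3
C5: sp2 ✓
C6: sp2 ✓
C7: sp
C8: sp
C9: sp3
C10: sp3
4 carbons are sp2.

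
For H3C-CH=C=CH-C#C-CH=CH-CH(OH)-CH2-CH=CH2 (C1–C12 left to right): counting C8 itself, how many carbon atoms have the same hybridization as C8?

6

C8 is sp2 (one π bond).
C1: sp3
C2: sp2 ✓
C3: sp
C4: sp2 ✓
C5: sp
C6: sp
C7: sp2 ✓
C8: sp2 ✓
C9: sp3
C10: sp3
C11: sp2 ✓
C12: sp2 ✓
6 carbons are sp2.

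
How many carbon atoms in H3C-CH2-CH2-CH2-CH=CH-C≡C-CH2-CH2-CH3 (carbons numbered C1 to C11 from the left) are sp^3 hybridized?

C1: sp3 ✓
C2: sp3 ✓
C3: sp3 ✓
C4: sp3 ✓
C5: sp2
C6: sp2
C7: sp
C8: sp
C9: sp3 ✓
C10: sp3 ✓
C11: sp3 ✓
C1, C2, C3, C4, C9, C10, C11 → 7 sp3 carbons.

7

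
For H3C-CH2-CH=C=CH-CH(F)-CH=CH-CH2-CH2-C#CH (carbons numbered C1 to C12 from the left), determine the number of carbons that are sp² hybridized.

4

C1: sp3
C2: sp3
C3: sp2 ✓
C4: sp
C5: sp2 ✓
C6: sp3
C7: sp2 ✓
C8: sp2 ✓
C9: sp3
C10: sp3
C11: sp
C12: sp
C3, C5, C7, C8 → 4 sp2 carbons.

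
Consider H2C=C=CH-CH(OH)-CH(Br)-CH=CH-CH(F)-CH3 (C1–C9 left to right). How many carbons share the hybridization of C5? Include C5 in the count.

C5 is sp3 (only σ bonds).
C1: sp2
C2: sp
C3: sp2
C4: sp3 ✓
C5: sp3 ✓
C6: sp2
C7: sp2
C8: sp3 ✓
C9: sp3 ✓
4 carbons are sp3.

4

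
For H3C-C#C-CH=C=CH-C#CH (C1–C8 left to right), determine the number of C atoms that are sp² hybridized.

C1: sp3
C2: sp
C3: sp
C4: sp2 ✓
C5: sp
C6: sp2 ✓
C7: sp
C8: sp
C4, C6 → 2 sp2 carbons.

2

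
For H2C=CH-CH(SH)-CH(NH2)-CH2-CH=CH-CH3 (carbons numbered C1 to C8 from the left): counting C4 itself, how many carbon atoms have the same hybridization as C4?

4

C4 is sp3 (only σ bonds).
C1: sp2
C2: sp2
C3: sp3 ✓
C4: sp3 ✓
C5: sp3 ✓
C6: sp2
C7: sp2
C8: sp3 ✓
4 carbons are sp3.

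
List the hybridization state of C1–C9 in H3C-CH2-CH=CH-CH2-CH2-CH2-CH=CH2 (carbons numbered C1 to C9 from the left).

C1: 4 σ bonds; 4 regions of electron density → sp3.
C2: 4 σ bonds; 4 regions of electron density → sp3.
C3: 3 σ bonds, plus one π bond — 3 electron domains, sp2.
C4 carries 3 σ bonds, plus one π bond, giving a steric number of 3, so it is sp2.
C5: 4 σ bonds — 4 electron domains, sp3.
C6 — 4 σ bonds. Steric number 4, so sp3.
C7: 4 σ bonds — 4 electron domains, sp3.
C8 — 3 σ bonds, plus one π bond. Steric number 3, so sp2.
C9 has 3 σ bonds, plus one π bond: steric number 3 → sp2.

C1 sp3, C2 sp3, C3 sp2, C4 sp2, C5 sp3, C6 sp3, C7 sp3, C8 sp2, C9 sp2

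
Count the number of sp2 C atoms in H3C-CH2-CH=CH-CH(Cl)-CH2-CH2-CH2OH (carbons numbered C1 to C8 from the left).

2

C1: sp3
C2: sp3
C3: sp2 ✓
C4: sp2 ✓
C5: sp3
C6: sp3
C7: sp3
C8: sp3
C3, C4 → 2 sp2 carbons.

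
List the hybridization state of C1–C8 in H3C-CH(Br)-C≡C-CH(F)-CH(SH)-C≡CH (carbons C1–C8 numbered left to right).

C1: 4 σ bonds — 4 electron domains, sp3.
C2 (4 σ bonds) has steric number 4: sp3.
C3: 2 σ bonds, plus two π bonds — 2 electron domains, sp.
C4 (2 σ bonds, plus two π bonds) has steric number 2: sp.
C5 carries 4 σ bonds, giving a steric number of 4, so it is sp3.
C6 (4 σ bonds) has steric number 4: sp3.
C7 — 2 σ bonds, plus two π bonds. Steric number 2, so sp.
C8: 2 σ bonds, plus two π bonds; 2 regions of electron density → sp.

C1 sp3, C2 sp3, C3 sp, C4 sp, C5 sp3, C6 sp3, C7 sp, C8 sp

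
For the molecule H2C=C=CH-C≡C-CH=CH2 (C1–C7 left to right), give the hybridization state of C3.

sp^2

C3 — 3 σ bonds, plus one π bond. Steric number 3, so sp2.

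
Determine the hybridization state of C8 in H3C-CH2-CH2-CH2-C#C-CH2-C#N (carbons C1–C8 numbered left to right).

sp

C8 (2 σ bonds, plus two π bonds) has steric number 2: sp.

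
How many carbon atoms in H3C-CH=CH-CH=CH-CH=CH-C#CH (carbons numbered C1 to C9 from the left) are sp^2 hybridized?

6

C1: sp3
C2: sp2 ✓
C3: sp2 ✓
C4: sp2 ✓
C5: sp2 ✓
C6: sp2 ✓
C7: sp2 ✓
C8: sp
C9: sp
C2, C3, C4, C5, C6, C7 → 6 sp2 carbons.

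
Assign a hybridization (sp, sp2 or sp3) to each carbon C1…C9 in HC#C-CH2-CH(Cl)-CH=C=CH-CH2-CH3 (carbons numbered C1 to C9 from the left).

C1 (2 σ bonds, plus two π bonds) has steric number 2: sp.
C2 is sp: 2 σ bonds, plus two π bonds, 2 electron-density regions.
C3 is sp3: 4 σ bonds, 4 electron-density regions.
C4 carries 4 σ bonds, giving a steric number of 4, so it is sp3.
C5 is sp2: 3 σ bonds, plus one π bond, 3 electron-density regions.
C6 carries 2 σ bonds, plus two π bonds, giving a steric number of 2, so it is sp.
C7 has 3 σ bonds, plus one π bond: steric number 3 → sp2.
C8: 4 σ bonds; 4 regions of electron density → sp3.
C9: 4 σ bonds — 4 electron domains, sp3.

C1 sp, C2 sp, C3 sp3, C4 sp3, C5 sp2, C6 sp, C7 sp2, C8 sp3, C9 sp3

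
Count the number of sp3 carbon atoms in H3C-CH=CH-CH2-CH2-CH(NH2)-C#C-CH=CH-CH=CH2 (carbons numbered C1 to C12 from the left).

C1: sp3 ✓
C2: sp2
C3: sp2
C4: sp3 ✓
C5: sp3 ✓
C6: sp3 ✓
C7: sp
C8: sp
C9: sp2
C10: sp2
C11: sp2
C12: sp2
C1, C4, C5, C6 → 4 sp3 carbons.

4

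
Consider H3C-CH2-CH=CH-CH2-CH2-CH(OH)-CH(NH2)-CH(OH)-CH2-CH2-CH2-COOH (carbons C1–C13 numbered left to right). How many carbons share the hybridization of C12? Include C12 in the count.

10

C12 is sp3 (only σ bonds).
C1: sp3 ✓
C2: sp3 ✓
C3: sp2
C4: sp2
C5: sp3 ✓
C6: sp3 ✓
C7: sp3 ✓
C8: sp3 ✓
C9: sp3 ✓
C10: sp3 ✓
C11: sp3 ✓
C12: sp3 ✓
C13: sp2
10 carbons are sp3.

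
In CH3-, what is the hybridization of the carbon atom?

sp³

Three σ bonds + one lone pair = steric number 4 → sp3, pyramidal.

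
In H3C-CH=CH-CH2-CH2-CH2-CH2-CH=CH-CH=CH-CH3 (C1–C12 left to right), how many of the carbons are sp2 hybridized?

6

C1: sp3
C2: sp2 ✓
C3: sp2 ✓
C4: sp3
C5: sp3
C6: sp3
C7: sp3
C8: sp2 ✓
C9: sp2 ✓
C10: sp2 ✓
C11: sp2 ✓
C12: sp3
C2, C3, C8, C9, C10, C11 → 6 sp2 carbons.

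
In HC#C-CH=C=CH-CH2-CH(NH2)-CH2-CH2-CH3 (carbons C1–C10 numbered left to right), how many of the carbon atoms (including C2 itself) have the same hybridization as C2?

C2 is sp (two π bonds).
C1: sp ✓
C2: sp ✓
C3: sp2
C4: sp ✓
C5: sp2
C6: sp3
C7: sp3
C8: sp3
C9: sp3
C10: sp3
3 carbons are sp.

3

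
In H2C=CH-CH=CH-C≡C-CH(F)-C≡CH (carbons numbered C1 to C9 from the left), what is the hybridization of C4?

sp2

C4: 3 σ bonds, plus one π bond; 3 regions of electron density → sp2.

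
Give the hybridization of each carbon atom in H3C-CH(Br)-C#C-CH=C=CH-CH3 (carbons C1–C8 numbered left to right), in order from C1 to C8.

C1: 4 σ bonds — 4 electron domains, sp3.
C2 carries 4 σ bonds, giving a steric number of 4, so it is sp3.
C3 is sp: 2 σ bonds, plus two π bonds, 2 electron-density regions.
C4: 2 σ bonds, plus two π bonds — 2 electron domains, sp.
C5 has 3 σ bonds, plus one π bond: steric number 3 → sp2.
C6 carries 2 σ bonds, plus two π bonds, giving a steric number of 2, so it is sp.
C7: 3 σ bonds, plus one π bond — 3 electron domains, sp2.
C8 — 4 σ bonds. Steric number 4, so sp3.

C1 sp3, C2 sp3, C3 sp, C4 sp, C5 sp2, C6 sp, C7 sp2, C8 sp3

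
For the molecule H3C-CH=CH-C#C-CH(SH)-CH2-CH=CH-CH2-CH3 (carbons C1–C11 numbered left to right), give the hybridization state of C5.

sp

C5: 2 σ bonds, plus two π bonds — 2 electron domains, sp.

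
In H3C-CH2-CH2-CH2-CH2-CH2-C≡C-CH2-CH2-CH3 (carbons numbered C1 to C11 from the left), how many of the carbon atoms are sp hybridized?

C1: sp3
C2: sp3
C3: sp3
C4: sp3
C5: sp3
C6: sp3
C7: sp ✓
C8: sp ✓
C9: sp3
C10: sp3
C11: sp3
C7, C8 → 2 sp carbons.

2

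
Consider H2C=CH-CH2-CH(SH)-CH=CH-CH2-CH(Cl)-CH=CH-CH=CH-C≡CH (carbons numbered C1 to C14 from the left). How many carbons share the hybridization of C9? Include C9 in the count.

C9 is sp2 (one π bond).
C1: sp2 ✓
C2: sp2 ✓
C3: sp3
C4: sp3
C5: sp2 ✓
C6: sp2 ✓
C7: sp3
C8: sp3
C9: sp2 ✓
C10: sp2 ✓
C11: sp2 ✓
C12: sp2 ✓
C13: sp
C14: sp
8 carbons are sp2.

8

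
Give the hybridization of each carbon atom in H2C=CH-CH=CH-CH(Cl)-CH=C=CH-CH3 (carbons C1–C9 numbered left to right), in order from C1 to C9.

C1 sp2, C2 sp2, C3 sp2, C4 sp2, C5 sp3, C6 sp2, C7 sp, C8 sp2, C9 sp3

C1 is sp2: 3 σ bonds, plus one π bond, 3 electron-density regions.
C2: 3 σ bonds, plus one π bond — 3 electron domains, sp2.
C3 carries 3 σ bonds, plus one π bond, giving a steric number of 3, so it is sp2.
C4: 3 σ bonds, plus one π bond; 3 regions of electron density → sp2.
C5 has 4 σ bonds: steric number 4 → sp3.
C6 has 3 σ bonds, plus one π bond: steric number 3 → sp2.
C7 has 2 σ bonds, plus two π bonds: steric number 2 → sp.
C8 — 3 σ bonds, plus one π bond. Steric number 3, so sp2.
C9 is sp3: 4 σ bonds, 4 electron-density regions.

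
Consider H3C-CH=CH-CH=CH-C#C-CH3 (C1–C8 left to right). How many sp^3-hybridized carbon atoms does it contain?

2

C1: sp3 ✓
C2: sp2
C3: sp2
C4: sp2
C5: sp2
C6: sp
C7: sp
C8: sp3 ✓
C1, C8 → 2 sp3 carbons.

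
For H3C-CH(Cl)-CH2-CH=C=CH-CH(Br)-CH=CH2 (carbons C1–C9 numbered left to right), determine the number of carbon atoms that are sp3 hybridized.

4

C1: sp3 ✓
C2: sp3 ✓
C3: sp3 ✓
C4: sp2
C5: sp
C6: sp2
C7: sp3 ✓
C8: sp2
C9: sp2
C1, C2, C3, C7 → 4 sp3 carbons.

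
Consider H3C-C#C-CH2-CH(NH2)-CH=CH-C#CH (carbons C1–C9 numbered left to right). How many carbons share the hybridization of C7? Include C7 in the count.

2

C7 is sp2 (one π bond).
C1: sp3
C2: sp
C3: sp
C4: sp3
C5: sp3
C6: sp2 ✓
C7: sp2 ✓
C8: sp
C9: sp
2 carbons are sp2.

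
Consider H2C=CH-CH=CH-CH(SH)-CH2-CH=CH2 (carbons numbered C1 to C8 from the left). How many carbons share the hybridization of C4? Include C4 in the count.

6

C4 is sp2 (one π bond).
C1: sp2 ✓
C2: sp2 ✓
C3: sp2 ✓
C4: sp2 ✓
C5: sp3
C6: sp3
C7: sp2 ✓
C8: sp2 ✓
6 carbons are sp2.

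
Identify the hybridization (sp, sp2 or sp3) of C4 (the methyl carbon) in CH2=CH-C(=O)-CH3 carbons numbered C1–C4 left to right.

sp3

C4 (the methyl carbon) has 4 σ bonds: steric number 4 → sp3.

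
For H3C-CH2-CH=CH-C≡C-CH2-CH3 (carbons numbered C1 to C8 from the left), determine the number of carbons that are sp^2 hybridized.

C1: sp3
C2: sp3
C3: sp2 ✓
C4: sp2 ✓
C5: sp
C6: sp
C7: sp3
C8: sp3
C3, C4 → 2 sp2 carbons.

2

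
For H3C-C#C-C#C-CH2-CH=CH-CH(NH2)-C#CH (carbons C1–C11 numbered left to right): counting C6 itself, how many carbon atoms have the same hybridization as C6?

3

C6 is sp3 (only σ bonds).
C1: sp3 ✓
C2: sp
C3: sp
C4: sp
C5: sp
C6: sp3 ✓
C7: sp2
C8: sp2
C9: sp3 ✓
C10: sp
C11: sp
3 carbons are sp3.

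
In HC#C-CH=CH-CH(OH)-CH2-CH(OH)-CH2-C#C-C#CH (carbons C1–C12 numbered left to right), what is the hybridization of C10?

C10 (2 σ bonds, plus two π bonds) has steric number 2: sp.

sp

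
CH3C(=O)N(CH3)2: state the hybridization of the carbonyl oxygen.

sp2

The carbonyl oxygen is sp2: 1 σ bond and 2 lone pairs, plus one π bond, 3 electron-density regions.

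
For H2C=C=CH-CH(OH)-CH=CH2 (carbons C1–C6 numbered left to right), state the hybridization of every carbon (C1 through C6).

C1 carries 3 σ bonds, plus one π bond, giving a steric number of 3, so it is sp2.
C2 carries 2 σ bonds, plus two π bonds, giving a steric number of 2, so it is sp.
C3 — 3 σ bonds, plus one π bond. Steric number 3, so sp2.
C4: 4 σ bonds; 4 regions of electron density → sp3.
C5 carries 3 σ bonds, plus one π bond, giving a steric number of 3, so it is sp2.
C6 (3 σ bonds, plus one π bond) has steric number 3: sp2.

C1 sp2, C2 sp, C3 sp2, C4 sp3, C5 sp2, C6 sp2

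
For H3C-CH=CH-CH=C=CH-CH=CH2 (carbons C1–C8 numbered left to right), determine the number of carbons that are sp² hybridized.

C1: sp3
C2: sp2 ✓
C3: sp2 ✓
C4: sp2 ✓
C5: sp
C6: sp2 ✓
C7: sp2 ✓
C8: sp2 ✓
C2, C3, C4, C6, C7, C8 → 6 sp2 carbons.

6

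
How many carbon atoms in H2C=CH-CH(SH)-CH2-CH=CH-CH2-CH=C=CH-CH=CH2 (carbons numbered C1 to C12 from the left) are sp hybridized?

1

C1: sp2
C2: sp2
C3: sp3
C4: sp3
C5: sp2
C6: sp2
C7: sp3
C8: sp2
C9: sp ✓
C10: sp2
C11: sp2
C12: sp2
C9 → 1 sp carbon.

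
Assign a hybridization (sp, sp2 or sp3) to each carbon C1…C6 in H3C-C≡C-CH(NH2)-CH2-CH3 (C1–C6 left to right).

C1: 4 σ bonds; 4 regions of electron density → sp3.
C2: 2 σ bonds, plus two π bonds — 2 electron domains, sp.
C3 has 2 σ bonds, plus two π bonds: steric number 2 → sp.
C4: 4 σ bonds — 4 electron domains, sp3.
C5 (4 σ bonds) has steric number 4: sp3.
C6 (4 σ bonds) has steric number 4: sp3.

C1 sp3, C2 sp, C3 sp, C4 sp3, C5 sp3, C6 sp3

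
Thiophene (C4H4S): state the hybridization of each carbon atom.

Each carbon atom (3 σ bonds, plus one π bond) has steric number 3: sp2.

sp2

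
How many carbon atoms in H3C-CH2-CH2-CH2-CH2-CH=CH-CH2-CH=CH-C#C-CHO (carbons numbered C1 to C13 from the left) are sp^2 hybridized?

5

C1: sp3
C2: sp3
C3: sp3
C4: sp3
C5: sp3
C6: sp2 ✓
C7: sp2 ✓
C8: sp3
C9: sp2 ✓
C10: sp2 ✓
C11: sp
C12: sp
C13: sp2 ✓
C6, C7, C9, C10, C13 → 5 sp2 carbons.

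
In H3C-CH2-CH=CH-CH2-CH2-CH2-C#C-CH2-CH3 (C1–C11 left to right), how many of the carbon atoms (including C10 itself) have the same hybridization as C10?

C10 is sp3 (only σ bonds).
C1: sp3 ✓
C2: sp3 ✓
C3: sp2
C4: sp2
C5: sp3 ✓
C6: sp3 ✓
C7: sp3 ✓
C8: sp
C9: sp
C10: sp3 ✓
C11: sp3 ✓
7 carbons are sp3.

7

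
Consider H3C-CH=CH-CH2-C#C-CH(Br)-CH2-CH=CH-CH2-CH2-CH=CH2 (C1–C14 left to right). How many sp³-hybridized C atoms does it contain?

C1: sp3 ✓
C2: sp2
C3: sp2
C4: sp3 ✓
C5: sp
C6: sp
C7: sp3 ✓
C8: sp3 ✓
C9: sp2
C10: sp2
C11: sp3 ✓
C12: sp3 ✓
C13: sp2
C14: sp2
C1, C4, C7, C8, C11, C12 → 6 sp3 carbons.

6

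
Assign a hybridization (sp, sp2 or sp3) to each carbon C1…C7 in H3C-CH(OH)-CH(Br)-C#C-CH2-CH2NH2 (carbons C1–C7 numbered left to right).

C1 sp3, C2 sp3, C3 sp3, C4 sp, C5 sp, C6 sp3, C7 sp3

C1 (4 σ bonds) has steric number 4: sp3.
C2 carries 4 σ bonds, giving a steric number of 4, so it is sp3.
C3 carries 4 σ bonds, giving a steric number of 4, so it is sp3.
C4: 2 σ bonds, plus two π bonds; 2 regions of electron density → sp.
C5: 2 σ bonds, plus two π bonds; 2 regions of electron density → sp.
C6 carries 4 σ bonds, giving a steric number of 4, so it is sp3.
C7 has 4 σ bonds: steric number 4 → sp3.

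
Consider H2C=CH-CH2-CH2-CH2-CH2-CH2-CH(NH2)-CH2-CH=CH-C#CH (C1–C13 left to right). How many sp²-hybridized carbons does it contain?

C1: sp2 ✓
C2: sp2 ✓
C3: sp3
C4: sp3
C5: sp3
C6: sp3
C7: sp3
C8: sp3
C9: sp3
C10: sp2 ✓
C11: sp2 ✓
C12: sp
C13: sp
C1, C2, C10, C11 → 4 sp2 carbons.

4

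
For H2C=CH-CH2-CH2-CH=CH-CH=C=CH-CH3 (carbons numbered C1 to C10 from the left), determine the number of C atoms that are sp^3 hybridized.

C1: sp2
C2: sp2
C3: sp3 ✓
C4: sp3 ✓
C5: sp2
C6: sp2
C7: sp2
C8: sp
C9: sp2
C10: sp3 ✓
C3, C4, C10 → 3 sp3 carbons.

3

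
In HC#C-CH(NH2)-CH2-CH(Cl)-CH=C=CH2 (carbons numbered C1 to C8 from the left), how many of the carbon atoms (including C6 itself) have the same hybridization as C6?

C6 is sp2 (one π bond).
C1: sp
C2: sp
C3: sp3
C4: sp3
C5: sp3
C6: sp2 ✓
C7: sp
C8: sp2 ✓
2 carbons are sp2.

2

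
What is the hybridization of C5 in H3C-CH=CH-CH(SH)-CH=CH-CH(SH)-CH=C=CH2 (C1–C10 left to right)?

sp²

C5 (3 σ bonds, plus one π bond) has steric number 3: sp2.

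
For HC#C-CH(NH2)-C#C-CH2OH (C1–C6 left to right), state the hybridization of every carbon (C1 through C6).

C1: 2 σ bonds, plus two π bonds — 2 electron domains, sp.
C2: 2 σ bonds, plus two π bonds; 2 regions of electron density → sp.
C3 (4 σ bonds) has steric number 4: sp3.
C4 has 2 σ bonds, plus two π bonds: steric number 2 → sp.
C5 carries 2 σ bonds, plus two π bonds, giving a steric number of 2, so it is sp.
C6 (4 σ bonds) has steric number 4: sp3.

C1 sp, C2 sp, C3 sp3, C4 sp, C5 sp, C6 sp3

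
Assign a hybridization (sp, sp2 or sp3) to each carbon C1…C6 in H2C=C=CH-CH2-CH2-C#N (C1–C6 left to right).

C1 carries 3 σ bonds, plus one π bond, giving a steric number of 3, so it is sp2.
C2 is sp: 2 σ bonds, plus two π bonds, 2 electron-density regions.
C3 — 3 σ bonds, plus one π bond. Steric number 3, so sp2.
C4 — 4 σ bonds. Steric number 4, so sp3.
C5 (4 σ bonds) has steric number 4: sp3.
C6 (2 σ bonds, plus two π bonds) has steric number 2: sp.

C1 sp2, C2 sp, C3 sp2, C4 sp3, C5 sp3, C6 sp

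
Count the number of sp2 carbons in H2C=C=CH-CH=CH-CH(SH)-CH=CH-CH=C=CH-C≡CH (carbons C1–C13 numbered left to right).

C1: sp2 ✓
C2: sp
C3: sp2 ✓
C4: sp2 ✓
C5: sp2 ✓
C6: sp3
C7: sp2 ✓
C8: sp2 ✓
C9: sp2 ✓
C10: sp
C11: sp2 ✓
C12: sp
C13: sp
C1, C3, C4, C5, C7, C8, C9, C11 → 8 sp2 carbons.

8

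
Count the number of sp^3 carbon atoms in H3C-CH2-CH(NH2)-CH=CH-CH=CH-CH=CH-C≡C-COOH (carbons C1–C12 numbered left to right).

3

C1: sp3 ✓
C2: sp3 ✓
C3: sp3 ✓
C4: sp2
C5: sp2
C6: sp2
C7: sp2
C8: sp2
C9: sp2
C10: sp
C11: sp
C12: sp2
C1, C2, C3 → 3 sp3 carbons.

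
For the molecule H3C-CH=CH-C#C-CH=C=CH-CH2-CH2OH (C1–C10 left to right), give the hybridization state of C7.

C7 has 2 σ bonds, plus two π bonds: steric number 2 → sp.

sp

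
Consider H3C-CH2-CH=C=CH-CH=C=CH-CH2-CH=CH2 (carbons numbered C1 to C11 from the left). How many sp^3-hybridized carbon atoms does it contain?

C1: sp3 ✓
C2: sp3 ✓
C3: sp2
C4: sp
C5: sp2
C6: sp2
C7: sp
C8: sp2
C9: sp3 ✓
C10: sp2
C11: sp2
C1, C2, C9 → 3 sp3 carbons.

3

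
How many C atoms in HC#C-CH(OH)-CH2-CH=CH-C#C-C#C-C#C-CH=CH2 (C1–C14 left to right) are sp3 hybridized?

2

C1: sp
C2: sp
C3: sp3 ✓
C4: sp3 ✓
C5: sp2
C6: sp2
C7: sp
C8: sp
C9: sp
C10: sp
C11: sp
C12: sp
C13: sp2
C14: sp2
C3, C4 → 2 sp3 carbons.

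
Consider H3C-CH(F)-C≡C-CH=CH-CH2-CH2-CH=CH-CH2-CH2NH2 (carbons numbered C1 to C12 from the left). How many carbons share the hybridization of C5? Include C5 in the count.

C5 is sp2 (one π bond).
C1: sp3
C2: sp3
C3: sp
C4: sp
C5: sp2 ✓
C6: sp2 ✓
C7: sp3
C8: sp3
C9: sp2 ✓
C10: sp2 ✓
C11: sp3
C12: sp3
4 carbons are sp2.

4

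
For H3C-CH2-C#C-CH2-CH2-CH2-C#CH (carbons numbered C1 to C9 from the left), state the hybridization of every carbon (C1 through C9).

C1 — 4 σ bonds. Steric number 4, so sp3.
C2 carries 4 σ bonds, giving a steric number of 4, so it is sp3.
C3: 2 σ bonds, plus two π bonds; 2 regions of electron density → sp.
C4: 2 σ bonds, plus two π bonds — 2 electron domains, sp.
C5 has 4 σ bonds: steric number 4 → sp3.
C6 has 4 σ bonds: steric number 4 → sp3.
C7: 4 σ bonds; 4 regions of electron density → sp3.
C8 has 2 σ bonds, plus two π bonds: steric number 2 → sp.
C9: 2 σ bonds, plus two π bonds; 2 regions of electron density → sp.

C1 sp3, C2 sp3, C3 sp, C4 sp, C5 sp3, C6 sp3, C7 sp3, C8 sp, C9 sp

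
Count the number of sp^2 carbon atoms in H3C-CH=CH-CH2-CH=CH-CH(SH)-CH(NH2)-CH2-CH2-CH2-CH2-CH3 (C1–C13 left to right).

4

C1: sp3
C2: sp2 ✓
C3: sp2 ✓
C4: sp3
C5: sp2 ✓
C6: sp2 ✓
C7: sp3
C8: sp3
C9: sp3
C10: sp3
C11: sp3
C12: sp3
C13: sp3
C2, C3, C5, C6 → 4 sp2 carbons.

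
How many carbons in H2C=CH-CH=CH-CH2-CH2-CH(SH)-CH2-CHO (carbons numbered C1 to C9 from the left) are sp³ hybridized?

C1: sp2
C2: sp2
C3: sp2
C4: sp2
C5: sp3 ✓
C6: sp3 ✓
C7: sp3 ✓
C8: sp3 ✓
C9: sp2
C5, C6, C7, C8 → 4 sp3 carbons.

4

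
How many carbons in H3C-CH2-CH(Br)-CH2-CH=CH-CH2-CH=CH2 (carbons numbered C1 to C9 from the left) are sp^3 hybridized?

5

C1: sp3 ✓
C2: sp3 ✓
C3: sp3 ✓
C4: sp3 ✓
C5: sp2
C6: sp2
C7: sp3 ✓
C8: sp2
C9: sp2
C1, C2, C3, C4, C7 → 5 sp3 carbons.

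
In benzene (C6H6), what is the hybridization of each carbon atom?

sp2

Every ring carbon has three σ bonds and contributes one p electron to the aromatic π system.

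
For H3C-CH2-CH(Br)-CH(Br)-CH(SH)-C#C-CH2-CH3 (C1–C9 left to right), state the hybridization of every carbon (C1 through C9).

C1 sp3, C2 sp3, C3 sp3, C4 sp3, C5 sp3, C6 sp, C7 sp, C8 sp3, C9 sp3

C1 has 4 σ bonds: steric number 4 → sp3.
C2 (4 σ bonds) has steric number 4: sp3.
C3: 4 σ bonds; 4 regions of electron density → sp3.
C4 — 4 σ bonds. Steric number 4, so sp3.
C5 is sp3: 4 σ bonds, 4 electron-density regions.
C6 carries 2 σ bonds, plus two π bonds, giving a steric number of 2, so it is sp.
C7 carries 2 σ bonds, plus two π bonds, giving a steric number of 2, so it is sp.
C8 is sp3: 4 σ bonds, 4 electron-density regions.
C9 (4 σ bonds) has steric number 4: sp3.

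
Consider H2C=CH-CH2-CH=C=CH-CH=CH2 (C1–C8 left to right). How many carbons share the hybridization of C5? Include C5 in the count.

C5 is sp (two π bonds).
C1: sp2
C2: sp2
C3: sp3
C4: sp2
C5: sp ✓
C6: sp2
C7: sp2
C8: sp2
1 carbon is sp.

1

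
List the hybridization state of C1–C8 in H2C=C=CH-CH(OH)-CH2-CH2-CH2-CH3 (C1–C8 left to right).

C1 — 3 σ bonds, plus one π bond. Steric number 3, so sp2.
C2 has 2 σ bonds, plus two π bonds: steric number 2 → sp.
C3: 3 σ bonds, plus one π bond — 3 electron domains, sp2.
C4 is sp3: 4 σ bonds, 4 electron-density regions.
C5: 4 σ bonds — 4 electron domains, sp3.
C6 carries 4 σ bonds, giving a steric number of 4, so it is sp3.
C7 is sp3: 4 σ bonds, 4 electron-density regions.
C8: 4 σ bonds; 4 regions of electron density → sp3.

C1 sp2, C2 sp, C3 sp2, C4 sp3, C5 sp3, C6 sp3, C7 sp3, C8 sp3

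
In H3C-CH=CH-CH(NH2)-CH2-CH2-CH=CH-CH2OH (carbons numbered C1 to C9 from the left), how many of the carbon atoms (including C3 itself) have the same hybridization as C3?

4

C3 is sp2 (one π bond).
C1: sp3
C2: sp2 ✓
C3: sp2 ✓
C4: sp3
C5: sp3
C6: sp3
C7: sp2 ✓
C8: sp2 ✓
C9: sp3
4 carbons are sp2.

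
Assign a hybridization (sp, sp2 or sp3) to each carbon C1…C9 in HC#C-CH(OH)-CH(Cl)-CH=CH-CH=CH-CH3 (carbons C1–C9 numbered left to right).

C1 sp, C2 sp, C3 sp3, C4 sp3, C5 sp2, C6 sp2, C7 sp2, C8 sp2, C9 sp3

C1 has 2 σ bonds, plus two π bonds: steric number 2 → sp.
C2: 2 σ bonds, plus two π bonds — 2 electron domains, sp.
C3: 4 σ bonds; 4 regions of electron density → sp3.
C4 — 4 σ bonds. Steric number 4, so sp3.
C5 has 3 σ bonds, plus one π bond: steric number 3 → sp2.
C6 is sp2: 3 σ bonds, plus one π bond, 3 electron-density regions.
C7 has 3 σ bonds, plus one π bond: steric number 3 → sp2.
C8 is sp2: 3 σ bonds, plus one π bond, 3 electron-density regions.
C9 (4 σ bonds) has steric number 4: sp3.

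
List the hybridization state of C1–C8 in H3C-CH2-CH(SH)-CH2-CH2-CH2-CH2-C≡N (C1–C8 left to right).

C1: 4 σ bonds — 4 electron domains, sp3.
C2: 4 σ bonds — 4 electron domains, sp3.
C3: 4 σ bonds; 4 regions of electron density → sp3.
C4 carries 4 σ bonds, giving a steric number of 4, so it is sp3.
C5: 4 σ bonds; 4 regions of electron density → sp3.
C6 (4 σ bonds) has steric number 4: sp3.
C7 has 4 σ bonds: steric number 4 → sp3.
C8 — 2 σ bonds, plus two π bonds. Steric number 2, so sp.

C1 sp3, C2 sp3, C3 sp3, C4 sp3, C5 sp3, C6 sp3, C7 sp3, C8 sp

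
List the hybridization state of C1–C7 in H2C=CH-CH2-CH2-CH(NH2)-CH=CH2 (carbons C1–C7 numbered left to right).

C1 sp2, C2 sp2, C3 sp3, C4 sp3, C5 sp3, C6 sp2, C7 sp2

C1 — 3 σ bonds, plus one π bond. Steric number 3, so sp2.
C2 (3 σ bonds, plus one π bond) has steric number 3: sp2.
C3 — 4 σ bonds. Steric number 4, so sp3.
C4 — 4 σ bonds. Steric number 4, so sp3.
C5: 4 σ bonds; 4 regions of electron density → sp3.
C6 (3 σ bonds, plus one π bond) has steric number 3: sp2.
C7 is sp2: 3 σ bonds, plus one π bond, 3 electron-density regions.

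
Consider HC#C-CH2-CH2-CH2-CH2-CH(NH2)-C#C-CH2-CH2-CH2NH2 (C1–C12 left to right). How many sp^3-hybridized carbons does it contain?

C1: sp
C2: sp
C3: sp3 ✓
C4: sp3 ✓
C5: sp3 ✓
C6: sp3 ✓
C7: sp3 ✓
C8: sp
C9: sp
C10: sp3 ✓
C11: sp3 ✓
C12: sp3 ✓
C3, C4, C5, C6, C7, C10, C11, C12 → 8 sp3 carbons.

8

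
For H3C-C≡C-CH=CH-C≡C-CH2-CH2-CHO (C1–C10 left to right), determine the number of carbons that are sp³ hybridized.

3

C1: sp3 ✓
C2: sp
C3: sp
C4: sp2
C5: sp2
C6: sp
C7: sp
C8: sp3 ✓
C9: sp3 ✓
C10: sp2
C1, C8, C9 → 3 sp3 carbons.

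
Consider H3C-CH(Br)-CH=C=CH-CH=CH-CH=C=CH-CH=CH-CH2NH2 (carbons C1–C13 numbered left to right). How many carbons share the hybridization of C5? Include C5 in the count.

8

C5 is sp2 (one π bond).
C1: sp3
C2: sp3
C3: sp2 ✓
C4: sp
C5: sp2 ✓
C6: sp2 ✓
C7: sp2 ✓
C8: sp2 ✓
C9: sp
C10: sp2 ✓
C11: sp2 ✓
C12: sp2 ✓
C13: sp3
8 carbons are sp2.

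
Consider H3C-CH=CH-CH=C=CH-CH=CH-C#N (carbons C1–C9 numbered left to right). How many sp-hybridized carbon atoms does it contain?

C1: sp3
C2: sp2
C3: sp2
C4: sp2
C5: sp ✓
C6: sp2
C7: sp2
C8: sp2
C9: sp ✓
C5, C9 → 2 sp carbons.

2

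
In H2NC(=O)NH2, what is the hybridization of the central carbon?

The central carbon: 3 σ bonds, plus one π bond — 3 electron domains, sp2.

sp²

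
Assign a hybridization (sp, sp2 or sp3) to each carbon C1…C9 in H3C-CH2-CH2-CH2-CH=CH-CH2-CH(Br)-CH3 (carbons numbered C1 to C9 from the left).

C1 is sp3: 4 σ bonds, 4 electron-density regions.
C2: 4 σ bonds — 4 electron domains, sp3.
C3 has 4 σ bonds: steric number 4 → sp3.
C4: 4 σ bonds; 4 regions of electron density → sp3.
C5 (3 σ bonds, plus one π bond) has steric number 3: sp2.
C6 has 3 σ bonds, plus one π bond: steric number 3 → sp2.
C7 has 4 σ bonds: steric number 4 → sp3.
C8: 4 σ bonds; 4 regions of electron density → sp3.
C9 is sp3: 4 σ bonds, 4 electron-density regions.

C1 sp3, C2 sp3, C3 sp3, C4 sp3, C5 sp2, C6 sp2, C7 sp3, C8 sp3, C9 sp3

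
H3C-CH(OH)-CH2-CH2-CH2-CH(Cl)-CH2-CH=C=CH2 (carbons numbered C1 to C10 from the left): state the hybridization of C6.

C6 (4 σ bonds) has steric number 4: sp3.

sp^3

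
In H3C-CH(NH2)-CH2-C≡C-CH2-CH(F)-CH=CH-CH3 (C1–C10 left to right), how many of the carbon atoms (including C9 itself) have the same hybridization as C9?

C9 is sp2 (one π bond).
C1: sp3
C2: sp3
C3: sp3
C4: sp
C5: sp
C6: sp3
C7: sp3
C8: sp2 ✓
C9: sp2 ✓
C10: sp3
2 carbons are sp2.

2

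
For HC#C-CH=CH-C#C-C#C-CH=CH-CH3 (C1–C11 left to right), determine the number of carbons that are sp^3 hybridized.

1

C1: sp
C2: sp
C3: sp2
C4: sp2
C5: sp
C6: sp
C7: sp
C8: sp
C9: sp2
C10: sp2
C11: sp3 ✓
C11 → 1 sp3 carbon.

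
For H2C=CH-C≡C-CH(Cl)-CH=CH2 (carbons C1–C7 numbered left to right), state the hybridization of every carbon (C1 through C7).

C1 is sp2: 3 σ bonds, plus one π bond, 3 electron-density regions.
C2: 3 σ bonds, plus one π bond — 3 electron domains, sp2.
C3 (2 σ bonds, plus two π bonds) has steric number 2: sp.
C4 carries 2 σ bonds, plus two π bonds, giving a steric number of 2, so it is sp.
C5: 4 σ bonds — 4 electron domains, sp3.
C6: 3 σ bonds, plus one π bond — 3 electron domains, sp2.
C7 (3 σ bonds, plus one π bond) has steric number 3: sp2.

C1 sp2, C2 sp2, C3 sp, C4 sp, C5 sp3, C6 sp2, C7 sp2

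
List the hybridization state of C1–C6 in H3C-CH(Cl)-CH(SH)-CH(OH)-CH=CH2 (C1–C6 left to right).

C1 has 4 σ bonds: steric number 4 → sp3.
C2 has 4 σ bonds: steric number 4 → sp3.
C3 — 4 σ bonds. Steric number 4, so sp3.
C4 (4 σ bonds) has steric number 4: sp3.
C5 is sp2: 3 σ bonds, plus one π bond, 3 electron-density regions.
C6 carries 3 σ bonds, plus one π bond, giving a steric number of 3, so it is sp2.

C1 sp3, C2 sp3, C3 sp3, C4 sp3, C5 sp2, C6 sp2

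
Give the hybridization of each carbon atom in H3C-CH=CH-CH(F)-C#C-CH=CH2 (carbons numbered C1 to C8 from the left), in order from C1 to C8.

C1 has 4 σ bonds: steric number 4 → sp3.
C2 — 3 σ bonds, plus one π bond. Steric number 3, so sp2.
C3 has 3 σ bonds, plus one π bond: steric number 3 → sp2.
C4 (4 σ bonds) has steric number 4: sp3.
C5 carries 2 σ bonds, plus two π bonds, giving a steric number of 2, so it is sp.
C6 — 2 σ bonds, plus two π bonds. Steric number 2, so sp.
C7: 3 σ bonds, plus one π bond — 3 electron domains, sp2.
C8: 3 σ bonds, plus one π bond; 3 regions of electron density → sp2.

C1 sp3, C2 sp2, C3 sp2, C4 sp3, C5 sp, C6 sp, C7 sp2, C8 sp2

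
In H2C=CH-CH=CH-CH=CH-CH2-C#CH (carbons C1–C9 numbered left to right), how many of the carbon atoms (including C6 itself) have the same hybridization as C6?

6

C6 is sp2 (one π bond).
C1: sp2 ✓
C2: sp2 ✓
C3: sp2 ✓
C4: sp2 ✓
C5: sp2 ✓
C6: sp2 ✓
C7: sp3
C8: sp
C9: sp
6 carbons are sp2.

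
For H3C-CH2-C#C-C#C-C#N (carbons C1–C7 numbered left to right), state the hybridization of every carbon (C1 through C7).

C1 — 4 σ bonds. Steric number 4, so sp3.
C2 has 4 σ bonds: steric number 4 → sp3.
C3 carries 2 σ bonds, plus two π bonds, giving a steric number of 2, so it is sp.
C4 — 2 σ bonds, plus two π bonds. Steric number 2, so sp.
C5 has 2 σ bonds, plus two π bonds: steric number 2 → sp.
C6 — 2 σ bonds, plus two π bonds. Steric number 2, so sp.
C7 (2 σ bonds, plus two π bonds) has steric number 2: sp.

C1 sp3, C2 sp3, C3 sp, C4 sp, C5 sp, C6 sp, C7 sp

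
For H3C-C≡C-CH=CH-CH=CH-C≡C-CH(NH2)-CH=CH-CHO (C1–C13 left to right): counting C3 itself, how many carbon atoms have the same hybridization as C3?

4

C3 is sp (two π bonds).
C1: sp3
C2: sp ✓
C3: sp ✓
C4: sp2
C5: sp2
C6: sp2
C7: sp2
C8: sp ✓
C9: sp ✓
C10: sp3
C11: sp2
C12: sp2
C13: sp2
4 carbons are sp.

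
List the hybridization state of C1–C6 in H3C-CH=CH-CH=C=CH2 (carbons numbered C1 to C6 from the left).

C1 sp3, C2 sp2, C3 sp2, C4 sp2, C5 sp, C6 sp2

C1 — 4 σ bonds. Steric number 4, so sp3.
C2: 3 σ bonds, plus one π bond; 3 regions of electron density → sp2.
C3 (3 σ bonds, plus one π bond) has steric number 3: sp2.
C4 — 3 σ bonds, plus one π bond. Steric number 3, so sp2.
C5 is sp: 2 σ bonds, plus two π bonds, 2 electron-density regions.
C6 is sp2: 3 σ bonds, plus one π bond, 3 electron-density regions.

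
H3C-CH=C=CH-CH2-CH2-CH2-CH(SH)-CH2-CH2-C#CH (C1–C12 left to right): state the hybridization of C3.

C3 has 2 σ bonds, plus two π bonds: steric number 2 → sp.

sp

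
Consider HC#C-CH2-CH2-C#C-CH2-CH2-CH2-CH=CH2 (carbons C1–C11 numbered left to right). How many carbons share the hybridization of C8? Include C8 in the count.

5

C8 is sp3 (only σ bonds).
C1: sp
C2: sp
C3: sp3 ✓
C4: sp3 ✓
C5: sp
C6: sp
C7: sp3 ✓
C8: sp3 ✓
C9: sp3 ✓
C10: sp2
C11: sp2
5 carbons are sp3.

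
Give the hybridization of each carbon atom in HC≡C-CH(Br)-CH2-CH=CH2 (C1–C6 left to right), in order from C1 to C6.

C1 sp, C2 sp, C3 sp3, C4 sp3, C5 sp2, C6 sp2

C1: 2 σ bonds, plus two π bonds; 2 regions of electron density → sp.
C2: 2 σ bonds, plus two π bonds — 2 electron domains, sp.
C3 has 4 σ bonds: steric number 4 → sp3.
C4 has 4 σ bonds: steric number 4 → sp3.
C5: 3 σ bonds, plus one π bond — 3 electron domains, sp2.
C6: 3 σ bonds, plus one π bond — 3 electron domains, sp2.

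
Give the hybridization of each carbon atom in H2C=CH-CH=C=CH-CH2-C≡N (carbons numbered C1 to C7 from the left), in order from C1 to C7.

C1 sp2, C2 sp2, C3 sp2, C4 sp, C5 sp2, C6 sp3, C7 sp

C1 — 3 σ bonds, plus one π bond. Steric number 3, so sp2.
C2 is sp2: 3 σ bonds, plus one π bond, 3 electron-density regions.
C3 (3 σ bonds, plus one π bond) has steric number 3: sp2.
C4 carries 2 σ bonds, plus two π bonds, giving a steric number of 2, so it is sp.
C5 — 3 σ bonds, plus one π bond. Steric number 3, so sp2.
C6 (4 σ bonds) has steric number 4: sp3.
C7: 2 σ bonds, plus two π bonds; 2 regions of electron density → sp.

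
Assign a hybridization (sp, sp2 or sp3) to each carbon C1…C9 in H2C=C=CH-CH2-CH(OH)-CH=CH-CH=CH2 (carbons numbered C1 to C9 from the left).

C1 carries 3 σ bonds, plus one π bond, giving a steric number of 3, so it is sp2.
C2 carries 2 σ bonds, plus two π bonds, giving a steric number of 2, so it is sp.
C3 is sp2: 3 σ bonds, plus one π bond, 3 electron-density regions.
C4 has 4 σ bonds: steric number 4 → sp3.
C5 (4 σ bonds) has steric number 4: sp3.
C6: 3 σ bonds, plus one π bond; 3 regions of electron density → sp2.
C7: 3 σ bonds, plus one π bond — 3 electron domains, sp2.
C8 (3 σ bonds, plus one π bond) has steric number 3: sp2.
C9: 3 σ bonds, plus one π bond; 3 regions of electron density → sp2.

C1 sp2, C2 sp, C3 sp2, C4 sp3, C5 sp3, C6 sp2, C7 sp2, C8 sp2, C9 sp2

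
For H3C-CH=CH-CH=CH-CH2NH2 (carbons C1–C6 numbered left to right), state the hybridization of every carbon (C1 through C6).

C1 — 4 σ bonds. Steric number 4, so sp3.
C2 carries 3 σ bonds, plus one π bond, giving a steric number of 3, so it is sp2.
C3 — 3 σ bonds, plus one π bond. Steric number 3, so sp2.
C4 (3 σ bonds, plus one π bond) has steric number 3: sp2.
C5 has 3 σ bonds, plus one π bond: steric number 3 → sp2.
C6 carries 4 σ bonds, giving a steric number of 4, so it is sp3.

C1 sp3, C2 sp2, C3 sp2, C4 sp2, C5 sp2, C6 sp3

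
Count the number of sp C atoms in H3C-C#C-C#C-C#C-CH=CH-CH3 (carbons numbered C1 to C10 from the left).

C1: sp3
C2: sp ✓
C3: sp ✓
C4: sp ✓
C5: sp ✓
C6: sp ✓
C7: sp ✓
C8: sp2
C9: sp2
C10: sp3
C2, C3, C4, C5, C6, C7 → 6 sp carbons.

6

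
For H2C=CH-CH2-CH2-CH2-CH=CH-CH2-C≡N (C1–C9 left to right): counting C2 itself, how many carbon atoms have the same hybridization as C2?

C2 is sp2 (one π bond).
C1: sp2 ✓
C2: sp2 ✓
C3: sp3
C4: sp3
C5: sp3
C6: sp2 ✓
C7: sp2 ✓
C8: sp3
C9: sp
4 carbons are sp2.

4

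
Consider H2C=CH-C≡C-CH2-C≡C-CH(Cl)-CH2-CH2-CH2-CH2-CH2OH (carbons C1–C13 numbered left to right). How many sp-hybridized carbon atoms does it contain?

4

C1: sp2
C2: sp2
C3: sp ✓
C4: sp ✓
C5: sp3
C6: sp ✓
C7: sp ✓
C8: sp3
C9: sp3
C10: sp3
C11: sp3
C12: sp3
C13: sp3
C3, C4, C6, C7 → 4 sp carbons.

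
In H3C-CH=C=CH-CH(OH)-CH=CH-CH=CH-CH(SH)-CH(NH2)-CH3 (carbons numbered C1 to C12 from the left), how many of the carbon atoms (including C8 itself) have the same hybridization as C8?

C8 is sp2 (one π bond).
C1: sp3
C2: sp2 ✓
C3: sp
C4: sp2 ✓
C5: sp3
C6: sp2 ✓
C7: sp2 ✓
C8: sp2 ✓
C9: sp2 ✓
C10: sp3
C11: sp3
C12: sp3
6 carbons are sp2.

6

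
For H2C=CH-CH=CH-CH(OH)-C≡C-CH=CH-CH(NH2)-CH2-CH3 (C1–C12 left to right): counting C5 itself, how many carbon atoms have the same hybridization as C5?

C5 is sp3 (only σ bonds).
C1: sp2
C2: sp2
C3: sp2
C4: sp2
C5: sp3 ✓
C6: sp
C7: sp
C8: sp2
C9: sp2
C10: sp3 ✓
C11: sp3 ✓
C12: sp3 ✓
4 carbons are sp3.

4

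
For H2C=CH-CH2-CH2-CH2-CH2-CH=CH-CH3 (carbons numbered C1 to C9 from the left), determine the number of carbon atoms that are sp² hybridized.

C1: sp2 ✓
C2: sp2 ✓
C3: sp3
C4: sp3
C5: sp3
C6: sp3
C7: sp2 ✓
C8: sp2 ✓
C9: sp3
C1, C2, C7, C8 → 4 sp2 carbons.

4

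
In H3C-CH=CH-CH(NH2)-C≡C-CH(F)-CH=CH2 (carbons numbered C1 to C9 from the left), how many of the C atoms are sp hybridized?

C1: sp3
C2: sp2
C3: sp2
C4: sp3
C5: sp ✓
C6: sp ✓
C7: sp3
C8: sp2
C9: sp2
C5, C6 → 2 sp carbons.

2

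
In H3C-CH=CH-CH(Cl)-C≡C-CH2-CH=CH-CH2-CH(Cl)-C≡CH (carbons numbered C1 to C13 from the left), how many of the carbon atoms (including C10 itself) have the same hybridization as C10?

C10 is sp3 (only σ bonds).
C1: sp3 ✓
C2: sp2
C3: sp2
C4: sp3 ✓
C5: sp
C6: sp
C7: sp3 ✓
C8: sp2
C9: sp2
C10: sp3 ✓
C11: sp3 ✓
C12: sp
C13: sp
5 carbons are sp3.

5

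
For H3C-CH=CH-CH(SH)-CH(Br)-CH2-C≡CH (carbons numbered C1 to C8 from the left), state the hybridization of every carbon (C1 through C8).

C1 sp3, C2 sp2, C3 sp2, C4 sp3, C5 sp3, C6 sp3, C7 sp, C8 sp

C1 is sp3: 4 σ bonds, 4 electron-density regions.
C2 (3 σ bonds, plus one π bond) has steric number 3: sp2.
C3: 3 σ bonds, plus one π bond; 3 regions of electron density → sp2.
C4 carries 4 σ bonds, giving a steric number of 4, so it is sp3.
C5: 4 σ bonds — 4 electron domains, sp3.
C6 (4 σ bonds) has steric number 4: sp3.
C7 has 2 σ bonds, plus two π bonds: steric number 2 → sp.
C8 (2 σ bonds, plus two π bonds) has steric number 2: sp.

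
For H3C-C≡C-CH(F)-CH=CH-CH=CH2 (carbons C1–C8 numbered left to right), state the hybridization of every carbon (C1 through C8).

C1: 4 σ bonds; 4 regions of electron density → sp3.
C2: 2 σ bonds, plus two π bonds; 2 regions of electron density → sp.
C3 carries 2 σ bonds, plus two π bonds, giving a steric number of 2, so it is sp.
C4 is sp3: 4 σ bonds, 4 electron-density regions.
C5 carries 3 σ bonds, plus one π bond, giving a steric number of 3, so it is sp2.
C6 has 3 σ bonds, plus one π bond: steric number 3 → sp2.
C7: 3 σ bonds, plus one π bond; 3 regions of electron density → sp2.
C8 has 3 σ bonds, plus one π bond: steric number 3 → sp2.

C1 sp3, C2 sp, C3 sp, C4 sp3, C5 sp2, C6 sp2, C7 sp2, C8 sp2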